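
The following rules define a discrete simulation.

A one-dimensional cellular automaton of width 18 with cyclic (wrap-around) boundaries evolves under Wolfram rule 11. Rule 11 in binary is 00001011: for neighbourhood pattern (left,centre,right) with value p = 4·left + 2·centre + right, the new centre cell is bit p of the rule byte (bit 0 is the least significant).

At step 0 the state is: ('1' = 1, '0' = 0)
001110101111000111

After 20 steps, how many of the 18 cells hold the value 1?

11

[0] 001110101111000111
[1] 011000001000011100
[2] 110011110011110001
[3] 000110000110000111
[4] 011100111100111100
[5] 110001100001100001
[6] 000111001111001111
[7] 011100011000011000
[8] 110001110011110011
[9] 000111000110000110
[10] 111100011100111100
[11] 100001110001100001
[12] 001111000111001111
[13] 011000011100011000
[14] 110011110001110011
[15] 000110000111000110
[16] 111100111100011100
[17] 100001100001110001
[18] 001111001111000111
[19] 011000011000011100
[20] 110011110011110001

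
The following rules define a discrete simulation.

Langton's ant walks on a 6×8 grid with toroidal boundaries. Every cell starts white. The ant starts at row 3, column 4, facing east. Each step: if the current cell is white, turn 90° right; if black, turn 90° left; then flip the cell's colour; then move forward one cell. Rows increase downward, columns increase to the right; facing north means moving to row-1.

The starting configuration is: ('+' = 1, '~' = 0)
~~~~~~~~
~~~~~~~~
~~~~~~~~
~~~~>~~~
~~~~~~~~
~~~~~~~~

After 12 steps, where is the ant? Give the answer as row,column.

0) ~~~~~~~~
~~~~~~~~
~~~~~~~~
~~~~>~~~
~~~~~~~~
~~~~~~~~
1) ~~~~~~~~
~~~~~~~~
~~~~~~~~
~~~~+~~~
~~~~v~~~
~~~~~~~~
2) ~~~~~~~~
~~~~~~~~
~~~~~~~~
~~~~+~~~
~~~<+~~~
~~~~~~~~
3) ~~~~~~~~
~~~~~~~~
~~~~~~~~
~~~^+~~~
~~~++~~~
~~~~~~~~
4) ~~~~~~~~
~~~~~~~~
~~~~~~~~
~~~+>~~~
~~~++~~~
~~~~~~~~
5) ~~~~~~~~
~~~~~~~~
~~~~^~~~
~~~+~~~~
~~~++~~~
~~~~~~~~
6) ~~~~~~~~
~~~~~~~~
~~~~+>~~
~~~+~~~~
~~~++~~~
~~~~~~~~
7) ~~~~~~~~
~~~~~~~~
~~~~++~~
~~~+~v~~
~~~++~~~
~~~~~~~~
8) ~~~~~~~~
~~~~~~~~
~~~~++~~
~~~+<+~~
~~~++~~~
~~~~~~~~
9) ~~~~~~~~
~~~~~~~~
~~~~^+~~
~~~+++~~
~~~++~~~
~~~~~~~~
10) ~~~~~~~~
~~~~~~~~
~~~<~+~~
~~~+++~~
~~~++~~~
~~~~~~~~
11) ~~~~~~~~
~~~^~~~~
~~~+~+~~
~~~+++~~
~~~++~~~
~~~~~~~~
12) ~~~~~~~~
~~~+>~~~
~~~+~+~~
~~~+++~~
~~~++~~~
~~~~~~~~

1,4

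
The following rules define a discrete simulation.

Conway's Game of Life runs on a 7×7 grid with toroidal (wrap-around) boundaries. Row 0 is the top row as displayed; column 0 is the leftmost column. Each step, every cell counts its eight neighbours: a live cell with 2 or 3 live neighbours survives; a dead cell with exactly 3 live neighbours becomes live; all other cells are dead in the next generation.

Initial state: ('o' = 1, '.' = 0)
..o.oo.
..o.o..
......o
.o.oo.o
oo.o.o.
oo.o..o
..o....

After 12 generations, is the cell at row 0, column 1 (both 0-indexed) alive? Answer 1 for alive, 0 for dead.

k=0  ..o.oo.
..o.o..
......o
.o.oo.o
oo.o.o.
oo.o..o
..o....
k=1  .oo.oo.
....o..
o.o.o..
.o.oo.o
...o.o.
...oo.o
o.o.ooo
k=2  ooo....
..o.o..
ooo.o..
oo....o
o.....o
o.o....
o.o....
k=3  o.o....
.......
..o..oo
..o..o.
.......
o......
o.oo..o
k=4  o.oo..o
.o....o
.....oo
.....oo
.......
oo....o
o.oo..o
k=5  ...o.o.
.oo....
.......
.....oo
.....o.
.oo...o
...o.o.
k=6  ...o...
..o....
.......
.....oo
o....o.
..o.ooo
...o.oo
k=7  ..ooo..
.......
.......
.....oo
o......
o..o...
..oo..o
k=8  ..o.o..
...o...
.......
......o
o......
oooo..o
.o.....
k=9  ..oo...
...o...
.......
.......
..o....
..o...o
.......
k=10  ..oo...
..oo...
.......
.......
.......
.......
..oo...
k=11  .o..o..
..oo...
.......
.......
.......
.......
..oo...
k=12  .o..o..
..oo...
.......
.......
.......
.......
..oo...

1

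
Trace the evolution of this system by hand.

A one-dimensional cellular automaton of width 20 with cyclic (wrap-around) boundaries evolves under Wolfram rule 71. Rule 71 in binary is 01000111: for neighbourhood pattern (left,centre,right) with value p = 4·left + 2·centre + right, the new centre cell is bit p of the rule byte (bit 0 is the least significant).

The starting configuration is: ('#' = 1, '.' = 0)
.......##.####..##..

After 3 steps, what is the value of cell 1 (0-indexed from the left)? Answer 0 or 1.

0) .......##.####..##..
1) #######.#....#.#.#.#
2) ......#.#.####.#.#..
3) #######.#....#.#.#.#

1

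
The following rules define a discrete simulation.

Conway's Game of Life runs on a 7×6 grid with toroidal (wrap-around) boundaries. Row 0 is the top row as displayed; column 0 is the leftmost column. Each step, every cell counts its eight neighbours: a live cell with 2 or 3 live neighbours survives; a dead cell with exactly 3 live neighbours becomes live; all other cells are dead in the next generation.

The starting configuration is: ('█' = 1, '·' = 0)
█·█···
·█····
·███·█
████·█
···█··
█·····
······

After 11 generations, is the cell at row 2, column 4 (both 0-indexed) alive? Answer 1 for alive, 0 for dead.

0

gen 0: █·█···
·█····
·███·█
████·█
···█··
█·····
······
gen 1: ·█····
···█··
···█·█
·····█
···███
······
·█····
gen 2: ··█···
··█·█·
······
█··█·█
····██
····█·
······
gen 3: ···█··
···█··
···███
█····█
█··█··
····██
······
gen 4: ······
··██··
█··█·█
█··█··
█·····
····██
····█·
gen 5: ···█··
··███·
██·█·█
██··█·
█···█·
····██
····██
gen 6: ··█··█
██···█
······
··███·
██·██·
█··█··
···█·█
gen 7: ·██··█
██···█
██████
·██·██
██····
██·█··
█·██·█
gen 8: ···█··
······
······
······
···██·
···██·
···█·█
gen 9: ····█·
······
······
······
···██·
··█··█
··██··
gen 10: ···█··
······
······
······
···██·
··█···
··███·
gen 11: ··███·
······
······
······
···█··
··█···
··█·█·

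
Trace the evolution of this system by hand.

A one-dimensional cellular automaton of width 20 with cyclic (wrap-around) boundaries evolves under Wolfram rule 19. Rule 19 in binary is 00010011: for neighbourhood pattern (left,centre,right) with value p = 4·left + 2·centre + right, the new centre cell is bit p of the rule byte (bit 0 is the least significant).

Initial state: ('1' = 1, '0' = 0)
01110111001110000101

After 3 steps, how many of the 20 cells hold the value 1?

k=0  01110111001110000101
k=1  00000000110001111000
k=2  11111111001110000111
k=3  00000000110001111000

6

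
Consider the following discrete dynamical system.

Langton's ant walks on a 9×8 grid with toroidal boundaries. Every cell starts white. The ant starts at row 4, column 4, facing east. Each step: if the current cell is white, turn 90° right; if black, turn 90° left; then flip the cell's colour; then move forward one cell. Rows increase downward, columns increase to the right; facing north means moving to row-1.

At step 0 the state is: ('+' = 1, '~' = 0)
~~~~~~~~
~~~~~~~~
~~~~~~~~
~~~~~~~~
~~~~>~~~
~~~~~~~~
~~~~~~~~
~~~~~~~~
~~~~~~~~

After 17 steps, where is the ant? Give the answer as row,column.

step 0: ~~~~~~~~
~~~~~~~~
~~~~~~~~
~~~~~~~~
~~~~>~~~
~~~~~~~~
~~~~~~~~
~~~~~~~~
~~~~~~~~
step 1: ~~~~~~~~
~~~~~~~~
~~~~~~~~
~~~~~~~~
~~~~+~~~
~~~~v~~~
~~~~~~~~
~~~~~~~~
~~~~~~~~
step 2: ~~~~~~~~
~~~~~~~~
~~~~~~~~
~~~~~~~~
~~~~+~~~
~~~<+~~~
~~~~~~~~
~~~~~~~~
~~~~~~~~
step 3: ~~~~~~~~
~~~~~~~~
~~~~~~~~
~~~~~~~~
~~~^+~~~
~~~++~~~
~~~~~~~~
~~~~~~~~
~~~~~~~~
step 4: ~~~~~~~~
~~~~~~~~
~~~~~~~~
~~~~~~~~
~~~+>~~~
~~~++~~~
~~~~~~~~
~~~~~~~~
~~~~~~~~
step 5: ~~~~~~~~
~~~~~~~~
~~~~~~~~
~~~~^~~~
~~~+~~~~
~~~++~~~
~~~~~~~~
~~~~~~~~
~~~~~~~~
step 6: ~~~~~~~~
~~~~~~~~
~~~~~~~~
~~~~+>~~
~~~+~~~~
~~~++~~~
~~~~~~~~
~~~~~~~~
~~~~~~~~
step 7: ~~~~~~~~
~~~~~~~~
~~~~~~~~
~~~~++~~
~~~+~v~~
~~~++~~~
~~~~~~~~
~~~~~~~~
~~~~~~~~
step 8: ~~~~~~~~
~~~~~~~~
~~~~~~~~
~~~~++~~
~~~+<+~~
~~~++~~~
~~~~~~~~
~~~~~~~~
~~~~~~~~
step 9: ~~~~~~~~
~~~~~~~~
~~~~~~~~
~~~~^+~~
~~~+++~~
~~~++~~~
~~~~~~~~
~~~~~~~~
~~~~~~~~
step 10: ~~~~~~~~
~~~~~~~~
~~~~~~~~
~~~<~+~~
~~~+++~~
~~~++~~~
~~~~~~~~
~~~~~~~~
~~~~~~~~
step 11: ~~~~~~~~
~~~~~~~~
~~~^~~~~
~~~+~+~~
~~~+++~~
~~~++~~~
~~~~~~~~
~~~~~~~~
~~~~~~~~
step 12: ~~~~~~~~
~~~~~~~~
~~~+>~~~
~~~+~+~~
~~~+++~~
~~~++~~~
~~~~~~~~
~~~~~~~~
~~~~~~~~
step 13: ~~~~~~~~
~~~~~~~~
~~~++~~~
~~~+v+~~
~~~+++~~
~~~++~~~
~~~~~~~~
~~~~~~~~
~~~~~~~~
step 14: ~~~~~~~~
~~~~~~~~
~~~++~~~
~~~<++~~
~~~+++~~
~~~++~~~
~~~~~~~~
~~~~~~~~
~~~~~~~~
step 15: ~~~~~~~~
~~~~~~~~
~~~++~~~
~~~~++~~
~~~v++~~
~~~++~~~
~~~~~~~~
~~~~~~~~
~~~~~~~~
step 16: ~~~~~~~~
~~~~~~~~
~~~++~~~
~~~~++~~
~~~~>+~~
~~~++~~~
~~~~~~~~
~~~~~~~~
~~~~~~~~
step 17: ~~~~~~~~
~~~~~~~~
~~~++~~~
~~~~^+~~
~~~~~+~~
~~~++~~~
~~~~~~~~
~~~~~~~~
~~~~~~~~

3,4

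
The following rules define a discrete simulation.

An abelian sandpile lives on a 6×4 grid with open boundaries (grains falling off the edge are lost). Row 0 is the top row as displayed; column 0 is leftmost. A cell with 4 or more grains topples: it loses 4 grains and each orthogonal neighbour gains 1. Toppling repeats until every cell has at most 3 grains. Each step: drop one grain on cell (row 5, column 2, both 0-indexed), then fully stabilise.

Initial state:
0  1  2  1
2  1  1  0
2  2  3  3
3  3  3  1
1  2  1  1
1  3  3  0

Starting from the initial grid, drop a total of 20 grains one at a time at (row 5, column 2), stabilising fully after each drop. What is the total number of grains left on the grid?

38

t=0: 0  1  2  1
2  1  1  0
2  2  3  3
3  3  3  1
1  2  1  1
1  3  3  0
t=1: 0  1  2  1
2  1  1  0
2  2  3  3
3  3  3  1
1  3  2  1
2  0  1  1
t=2: 0  1  2  1
2  1  1  0
2  2  3  3
3  3  3  1
1  3  2  1
2  0  2  1
t=3: 0  1  2  1
2  1  1  0
2  2  3  3
3  3  3  1
1  3  2  1
2  0  3  1
t=4: 0  1  2  1
2  1  1  0
2  2  3  3
3  3  3  1
1  3  3  1
2  1  0  2
t=5: 0  1  2  1
2  1  1  0
2  2  3  3
3  3  3  1
1  3  3  1
2  1  1  2
t=6: 0  1  2  1
2  1  1  0
2  2  3  3
3  3  3  1
1  3  3  1
2  1  2  2
t=7: 0  1  2  1
2  1  1  0
2  2  3  3
3  3  3  1
1  3  3  1
2  1  3  2
t=8: 0  1  2  1
3  2  2  1
0  1  2  0
1  3  2  3
3  1  2  2
2  3  1  3
t=9: 0  1  2  1
3  2  2  1
0  1  2  0
1  3  2  3
3  1  2  2
2  3  2  3
t=10: 0  1  2  1
3  2  2  1
0  1  2  0
1  3  2  3
3  1  2  2
2  3  3  3
t=11: 0  1  2  1
3  2  2  1
0  1  2  0
1  3  2  3
3  2  3  3
3  0  2  0
t=12: 0  1  2  1
3  2  2  1
0  1  2  0
1  3  2  3
3  2  3  3
3  0  3  0
t=13: 0  1  2  1
3  2  2  1
0  2  3  1
3  1  1  1
1  1  3  1
0  3  1  2
t=14: 0  1  2  1
3  2  2  1
0  2  3  1
3  1  1  1
1  1  3  1
0  3  2  2
t=15: 0  1  2  1
3  2  2  1
0  2  3  1
3  1  1  1
1  1  3  1
0  3  3  2
t=16: 0  1  2  1
3  2  2  1
0  2  3  1
3  1  2  1
1  3  0  2
1  0  2  3
t=17: 0  1  2  1
3  2  2  1
0  2  3  1
3  1  2  1
1  3  0  2
1  0  3  3
t=18: 0  1  2  1
3  2  2  1
0  2  3  1
3  1  2  1
1  3  1  3
1  1  1  0
t=19: 0  1  2  1
3  2  2  1
0  2  3  1
3  1  2  1
1  3  1  3
1  1  2  0
t=20: 0  1  2  1
3  2  2  1
0  2  3  1
3  1  2  1
1  3  1  3
1  1  3  0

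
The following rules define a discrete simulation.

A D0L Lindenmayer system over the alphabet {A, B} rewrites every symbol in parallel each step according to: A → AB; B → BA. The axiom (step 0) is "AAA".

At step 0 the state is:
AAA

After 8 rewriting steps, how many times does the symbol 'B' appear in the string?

gen 0: AAA
gen 1: ABABAB
gen 2: ABBAABBAABBA
gen 3: ABBABAABABBABAABABBABAAB
gen 4: ABBABAABBAABABBAABBABAABBAABABBAABBABAABBAABABBA
gen 5: ABBABAABBAABABBABAABABBAABBABAABABBABAABBAABABBABAABABBAABBABAABABBABAABBAABABBABAABABBAABBABAAB
gen 6: ABBABAABBAABABBABAABABBAABBABAABBAABABBAABBABAABABBABAABBA…ABBAABABBABAABABBAABBABAABBAABABBAABBABAABABBABAABBAABABBA  (len 192)
gen 7: ABBABAABBAABABBABAABABBAABBABAABBAABABBAABBABAABABBABAABBA…BAABBABAABABBABAABBAABABBAABBABAABBAABABBABAABABBAABBABAAB  (len 384)
gen 8: ABBABAABBAABABBABAABABBAABBABAABBAABABBAABBABAABABBABAABBA…ABBAABABBABAABABBAABBABAABBAABABBAABBABAABABBABAABBAABABBA  (len 768)

384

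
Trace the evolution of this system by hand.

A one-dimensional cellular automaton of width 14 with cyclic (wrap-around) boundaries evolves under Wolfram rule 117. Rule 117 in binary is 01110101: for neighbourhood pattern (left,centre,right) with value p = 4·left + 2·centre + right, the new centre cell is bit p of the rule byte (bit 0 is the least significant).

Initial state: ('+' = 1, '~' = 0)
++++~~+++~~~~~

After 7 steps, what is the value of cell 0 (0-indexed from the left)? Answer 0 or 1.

0) ++++~~+++~~~~~
1) ~~~++~~~+++++~
2) ++~~+++~~~~~++
3) ~++~~~+++++~~~
4) ~~+++~~~~~++++
5) +~~~+++++~~~~+
6) +++~~~~~++++~~
7) ~~+++++~~~~++~

0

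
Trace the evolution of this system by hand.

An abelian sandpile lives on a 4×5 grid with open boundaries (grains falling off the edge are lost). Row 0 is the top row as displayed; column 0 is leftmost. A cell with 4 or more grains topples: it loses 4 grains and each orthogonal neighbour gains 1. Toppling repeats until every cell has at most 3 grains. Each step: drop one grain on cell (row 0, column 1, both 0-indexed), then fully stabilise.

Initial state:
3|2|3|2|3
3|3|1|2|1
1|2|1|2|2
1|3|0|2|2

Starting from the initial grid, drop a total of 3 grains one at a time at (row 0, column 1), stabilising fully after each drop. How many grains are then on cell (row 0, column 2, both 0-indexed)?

1

step 0: 3|2|3|2|3
3|3|1|2|1
1|2|1|2|2
1|3|0|2|2
step 1: 3|3|3|2|3
3|3|1|2|1
1|2|1|2|2
1|3|0|2|2
step 2: 1|3|0|3|3
1|1|3|2|1
2|3|1|2|2
1|3|0|2|2
step 3: 2|0|1|3|3
1|2|3|2|1
2|3|1|2|2
1|3|0|2|2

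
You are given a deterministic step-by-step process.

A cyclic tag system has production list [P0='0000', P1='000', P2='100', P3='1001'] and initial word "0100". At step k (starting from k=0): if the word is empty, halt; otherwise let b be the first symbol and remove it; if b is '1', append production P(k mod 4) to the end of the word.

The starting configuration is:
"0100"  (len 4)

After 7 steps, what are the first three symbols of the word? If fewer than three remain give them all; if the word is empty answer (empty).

gen 0: "0100"  (len 4)
gen 1: "100"  (len 3)
gen 2: "00000"  (len 5)
gen 3: "0000"  (len 4)
gen 4: "000"  (len 3)
gen 5: "00"  (len 2)
gen 6: "0"  (len 1)
gen 7: (halted — word empty)

(empty)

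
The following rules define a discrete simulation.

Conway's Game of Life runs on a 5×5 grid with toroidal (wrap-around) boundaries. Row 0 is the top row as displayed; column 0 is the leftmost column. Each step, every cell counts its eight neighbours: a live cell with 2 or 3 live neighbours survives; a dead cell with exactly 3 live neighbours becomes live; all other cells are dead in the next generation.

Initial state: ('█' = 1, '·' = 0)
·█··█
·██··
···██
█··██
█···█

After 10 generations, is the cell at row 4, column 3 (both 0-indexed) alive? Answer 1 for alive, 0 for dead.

0

gen 0: ·█··█
·██··
···██
█··██
█···█
gen 1: ·████
·██·█
·█···
·····
·█···
gen 2: ····█
····█
███··
·····
██·█·
gen 3: ···██
·█·██
██···
····█
█···█
gen 4: ··█··
·█·█·
·███·
·█··█
█····
gen 5: ·██··
·█·█·
·█·██
·█·██
██···
gen 6: ·····
·█·██
·█···
·█·█·
···██
gen 7: █·█··
█·█··
·█·██
█··██
··███
gen 8: █·█··
█·█··
·█···
·█···
··█··
gen 9: ··██·
█·█··
███··
·██··
··█··
gen 10: ··██·
█···█
█··█·
█··█·
·····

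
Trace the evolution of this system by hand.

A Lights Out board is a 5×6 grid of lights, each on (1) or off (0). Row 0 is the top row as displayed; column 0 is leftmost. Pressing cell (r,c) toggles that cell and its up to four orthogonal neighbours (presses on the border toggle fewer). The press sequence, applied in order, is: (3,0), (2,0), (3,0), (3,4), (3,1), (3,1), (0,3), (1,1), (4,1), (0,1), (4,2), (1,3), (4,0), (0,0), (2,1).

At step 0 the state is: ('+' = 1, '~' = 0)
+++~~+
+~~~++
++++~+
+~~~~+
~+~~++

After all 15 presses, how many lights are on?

15

t=0: +++~~+
+~~~++
++++~+
+~~~~+
~+~~++
t=1: +++~~+
+~~~++
~+++~+
~+~~~+
++~~++
t=2: +++~~+
~~~~++
+~++~+
++~~~+
++~~++
t=3: +++~~+
~~~~++
~~++~+
~~~~~+
~+~~++
t=4: +++~~+
~~~~++
~~++++
~~~++~
~+~~~+
t=5: +++~~+
~~~~++
~+++++
+++++~
~~~~~+
t=6: +++~~+
~~~~++
~~++++
~~~++~
~+~~~+
t=7: ++~+++
~~~+++
~~++++
~~~++~
~+~~~+
t=8: +~~+++
++++++
~+++++
~~~++~
~+~~~+
t=9: +~~+++
++++++
~+++++
~+~++~
+~+~~+
t=10: ~+++++
+~++++
~+++++
~+~++~
+~+~~+
t=11: ~+++++
+~++++
~+++++
~++++~
++~+~+
t=12: ~++~++
+~~~~+
~++~++
~++++~
++~+~+
t=13: ~++~++
+~~~~+
~++~++
+++++~
~~~+~+
t=14: +~+~++
~~~~~+
~++~++
+++++~
~~~+~+
t=15: +~+~++
~+~~~+
+~~~++
+~+++~
~~~+~+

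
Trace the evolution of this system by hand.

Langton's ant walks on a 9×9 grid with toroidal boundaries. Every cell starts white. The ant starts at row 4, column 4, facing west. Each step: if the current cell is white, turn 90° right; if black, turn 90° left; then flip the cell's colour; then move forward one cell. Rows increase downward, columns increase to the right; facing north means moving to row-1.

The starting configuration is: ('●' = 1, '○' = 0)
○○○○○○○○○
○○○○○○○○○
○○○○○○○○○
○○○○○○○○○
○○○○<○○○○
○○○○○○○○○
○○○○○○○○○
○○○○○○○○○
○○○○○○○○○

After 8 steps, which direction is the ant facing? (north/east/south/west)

east

t=0: ○○○○○○○○○
○○○○○○○○○
○○○○○○○○○
○○○○○○○○○
○○○○<○○○○
○○○○○○○○○
○○○○○○○○○
○○○○○○○○○
○○○○○○○○○
t=1: ○○○○○○○○○
○○○○○○○○○
○○○○○○○○○
○○○○^○○○○
○○○○●○○○○
○○○○○○○○○
○○○○○○○○○
○○○○○○○○○
○○○○○○○○○
t=2: ○○○○○○○○○
○○○○○○○○○
○○○○○○○○○
○○○○●>○○○
○○○○●○○○○
○○○○○○○○○
○○○○○○○○○
○○○○○○○○○
○○○○○○○○○
t=3: ○○○○○○○○○
○○○○○○○○○
○○○○○○○○○
○○○○●●○○○
○○○○●v○○○
○○○○○○○○○
○○○○○○○○○
○○○○○○○○○
○○○○○○○○○
t=4: ○○○○○○○○○
○○○○○○○○○
○○○○○○○○○
○○○○●●○○○
○○○○<●○○○
○○○○○○○○○
○○○○○○○○○
○○○○○○○○○
○○○○○○○○○
t=5: ○○○○○○○○○
○○○○○○○○○
○○○○○○○○○
○○○○●●○○○
○○○○○●○○○
○○○○v○○○○
○○○○○○○○○
○○○○○○○○○
○○○○○○○○○
t=6: ○○○○○○○○○
○○○○○○○○○
○○○○○○○○○
○○○○●●○○○
○○○○○●○○○
○○○<●○○○○
○○○○○○○○○
○○○○○○○○○
○○○○○○○○○
t=7: ○○○○○○○○○
○○○○○○○○○
○○○○○○○○○
○○○○●●○○○
○○○^○●○○○
○○○●●○○○○
○○○○○○○○○
○○○○○○○○○
○○○○○○○○○
t=8: ○○○○○○○○○
○○○○○○○○○
○○○○○○○○○
○○○○●●○○○
○○○●>●○○○
○○○●●○○○○
○○○○○○○○○
○○○○○○○○○
○○○○○○○○○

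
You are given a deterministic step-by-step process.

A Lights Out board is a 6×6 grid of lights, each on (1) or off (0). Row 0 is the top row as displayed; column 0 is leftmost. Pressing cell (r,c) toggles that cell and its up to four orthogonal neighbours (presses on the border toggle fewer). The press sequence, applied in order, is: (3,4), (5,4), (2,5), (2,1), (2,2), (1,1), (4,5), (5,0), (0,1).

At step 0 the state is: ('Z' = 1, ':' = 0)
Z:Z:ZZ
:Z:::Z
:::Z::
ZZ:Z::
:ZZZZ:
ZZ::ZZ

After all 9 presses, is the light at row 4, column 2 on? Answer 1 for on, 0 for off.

1

gen 0: Z:Z:ZZ
:Z:::Z
:::Z::
ZZ:Z::
:ZZZZ:
ZZ::ZZ
gen 1: Z:Z:ZZ
:Z:::Z
:::ZZ:
ZZ::ZZ
:ZZZ::
ZZ::ZZ
gen 2: Z:Z:ZZ
:Z:::Z
:::ZZ:
ZZ::ZZ
:ZZZZ:
ZZ:Z::
gen 3: Z:Z:ZZ
:Z::::
:::Z:Z
ZZ::Z:
:ZZZZ:
ZZ:Z::
gen 4: Z:Z:ZZ
::::::
ZZZZ:Z
Z:::Z:
:ZZZZ:
ZZ:Z::
gen 5: Z:Z:ZZ
::Z:::
Z::::Z
Z:Z:Z:
:ZZZZ:
ZZ:Z::
gen 6: ZZZ:ZZ
ZZ::::
ZZ:::Z
Z:Z:Z:
:ZZZZ:
ZZ:Z::
gen 7: ZZZ:ZZ
ZZ::::
ZZ:::Z
Z:Z:ZZ
:ZZZ:Z
ZZ:Z:Z
gen 8: ZZZ:ZZ
ZZ::::
ZZ:::Z
Z:Z:ZZ
ZZZZ:Z
:::Z:Z
gen 9: ::::ZZ
Z:::::
ZZ:::Z
Z:Z:ZZ
ZZZZ:Z
:::Z:Z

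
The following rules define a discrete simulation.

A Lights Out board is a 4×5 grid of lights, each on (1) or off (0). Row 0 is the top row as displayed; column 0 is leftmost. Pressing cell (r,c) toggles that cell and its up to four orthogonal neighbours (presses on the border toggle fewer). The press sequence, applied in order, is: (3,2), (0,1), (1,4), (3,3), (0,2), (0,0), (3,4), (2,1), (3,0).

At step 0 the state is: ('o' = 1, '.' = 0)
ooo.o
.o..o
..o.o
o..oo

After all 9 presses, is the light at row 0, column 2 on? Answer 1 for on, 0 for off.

k=0  ooo.o
.o..o
..o.o
o..oo
k=1  ooo.o
.o..o
....o
ooo.o
k=2  ....o
....o
....o
ooo.o
k=3  .....
...o.
.....
ooo.o
k=4  .....
...o.
...o.
oo.o.
k=5  .ooo.
..oo.
...o.
oo.o.
k=6  o.oo.
o.oo.
...o.
oo.o.
k=7  o.oo.
o.oo.
...oo
oo..o
k=8  o.oo.
oooo.
ooooo
o...o
k=9  o.oo.
oooo.
.oooo
.o..o

1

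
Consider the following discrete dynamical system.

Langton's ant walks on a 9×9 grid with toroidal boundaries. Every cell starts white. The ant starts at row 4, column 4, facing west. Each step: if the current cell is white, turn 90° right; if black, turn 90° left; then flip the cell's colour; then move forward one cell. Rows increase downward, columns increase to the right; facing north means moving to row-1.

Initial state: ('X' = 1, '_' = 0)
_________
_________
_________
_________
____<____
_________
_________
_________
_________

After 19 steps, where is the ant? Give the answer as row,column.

step 0: _________
_________
_________
_________
____<____
_________
_________
_________
_________
step 1: _________
_________
_________
____^____
____X____
_________
_________
_________
_________
step 2: _________
_________
_________
____X>___
____X____
_________
_________
_________
_________
step 3: _________
_________
_________
____XX___
____Xv___
_________
_________
_________
_________
step 4: _________
_________
_________
____XX___
____<X___
_________
_________
_________
_________
step 5: _________
_________
_________
____XX___
_____X___
____v____
_________
_________
_________
step 6: _________
_________
_________
____XX___
_____X___
___<X____
_________
_________
_________
step 7: _________
_________
_________
____XX___
___^_X___
___XX____
_________
_________
_________
step 8: _________
_________
_________
____XX___
___X>X___
___XX____
_________
_________
_________
step 9: _________
_________
_________
____XX___
___XXX___
___Xv____
_________
_________
_________
step 10: _________
_________
_________
____XX___
___XXX___
___X_>___
_________
_________
_________
step 11: _________
_________
_________
____XX___
___XXX___
___X_X___
_____v___
_________
_________
step 12: _________
_________
_________
____XX___
___XXX___
___X_X___
____<X___
_________
_________
step 13: _________
_________
_________
____XX___
___XXX___
___X^X___
____XX___
_________
_________
step 14: _________
_________
_________
____XX___
___XXX___
___XX>___
____XX___
_________
_________
step 15: _________
_________
_________
____XX___
___XX^___
___XX____
____XX___
_________
_________
step 16: _________
_________
_________
____XX___
___X<____
___XX____
____XX___
_________
_________
step 17: _________
_________
_________
____XX___
___X_____
___Xv____
____XX___
_________
_________
step 18: _________
_________
_________
____XX___
___X_____
___X_>___
____XX___
_________
_________
step 19: _________
_________
_________
____XX___
___X_____
___X_X___
____Xv___
_________
_________

6,5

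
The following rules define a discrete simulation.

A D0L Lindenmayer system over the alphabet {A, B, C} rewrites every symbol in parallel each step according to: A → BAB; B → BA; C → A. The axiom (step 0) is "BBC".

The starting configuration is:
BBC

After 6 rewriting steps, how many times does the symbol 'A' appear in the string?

t=0: BBC
t=1: BABAA
t=2: BABABBABABBAB
t=3: BABABBABABBABABABBABABBABABABBA
t=4: BABABBABABBABABABBABABBABABABBABABBABABBABABABBABABBABABABBABABBABABBABABAB
t=5: BABABBABABBABABABBABABBABABABBABABBABABBABABABBABABBABABAB…BABABBABABBABABBABABABBABABBABABABBABABBABABABBABABBABABBA  (len 181)
t=6: BABABBABABBABABABBABABBABABABBABABBABABBABABABBABABBABABAB…BABABBABABBABABABBABABBABABBABABABBABABBABABABBABABBABABAB  (len 437)

181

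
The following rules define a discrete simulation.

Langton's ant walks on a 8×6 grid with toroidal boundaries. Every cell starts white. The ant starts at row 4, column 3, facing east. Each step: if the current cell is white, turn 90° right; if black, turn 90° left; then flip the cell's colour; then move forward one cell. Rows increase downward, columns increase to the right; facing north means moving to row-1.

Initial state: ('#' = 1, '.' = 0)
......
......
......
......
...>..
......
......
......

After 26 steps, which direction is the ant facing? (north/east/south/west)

[0] ......
......
......
......
...>..
......
......
......
[1] ......
......
......
......
...#..
...v..
......
......
[2] ......
......
......
......
...#..
..<#..
......
......
[3] ......
......
......
......
..^#..
..##..
......
......
[4] ......
......
......
......
..#>..
..##..
......
......
[5] ......
......
......
...^..
..#...
..##..
......
......
[6] ......
......
......
...#>.
..#...
..##..
......
......
[7] ......
......
......
...##.
..#.v.
..##..
......
......
[8] ......
......
......
...##.
..#<#.
..##..
......
......
[9] ......
......
......
...^#.
..###.
..##..
......
......
[10] ......
......
......
..<.#.
..###.
..##..
......
......
[11] ......
......
..^...
..#.#.
..###.
..##..
......
......
[12] ......
......
..#>..
..#.#.
..###.
..##..
......
......
[13] ......
......
..##..
..#v#.
..###.
..##..
......
......
[14] ......
......
..##..
..<##.
..###.
..##..
......
......
[15] ......
......
..##..
...##.
..v##.
..##..
......
......
[16] ......
......
..##..
...##.
...>#.
..##..
......
......
[17] ......
......
..##..
...^#.
....#.
..##..
......
......
[18] ......
......
..##..
..<.#.
....#.
..##..
......
......
[19] ......
......
..^#..
..#.#.
....#.
..##..
......
......
[20] ......
......
.<.#..
..#.#.
....#.
..##..
......
......
[21] ......
.^....
.#.#..
..#.#.
....#.
..##..
......
......
[22] ......
.#>...
.#.#..
..#.#.
....#.
..##..
......
......
[23] ......
.##...
.#v#..
..#.#.
....#.
..##..
......
......
[24] ......
.##...
.<##..
..#.#.
....#.
..##..
......
......
[25] ......
.##...
..##..
.v#.#.
....#.
..##..
......
......
[26] ......
.##...
..##..
<##.#.
....#.
..##..
......
......

west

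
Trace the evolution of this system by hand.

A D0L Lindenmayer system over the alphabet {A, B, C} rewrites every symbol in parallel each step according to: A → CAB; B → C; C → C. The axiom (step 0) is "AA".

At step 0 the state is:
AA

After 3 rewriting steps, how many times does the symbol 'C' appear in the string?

10

k=0  AA
k=1  CABCAB
k=2  CCABCCCABC
k=3  CCCABCCCCCABCC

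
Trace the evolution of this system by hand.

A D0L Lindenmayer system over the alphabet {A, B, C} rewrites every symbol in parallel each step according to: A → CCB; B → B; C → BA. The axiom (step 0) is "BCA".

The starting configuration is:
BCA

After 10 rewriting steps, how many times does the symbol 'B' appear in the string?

0) BCA
1) BBACCB
2) BBCCBBABAB
3) BBBABABBCCBBCCBB
4) BBBCCBBCCBBBBABABBBABABB
5) BBBBABABBBABABBBBCCBBCCBBBBCCBBCCBBB
6) BBBBCCBBCCBBBBCCBBCCBBBBBBABABBBABABBBBBABABBBABABBB
7) BBBBBABABBBABABBBBBABABBBABABBBBBBCCBBCCBBBBCCBBCCBBBBBBCCBBCCBBBBCCBBCCBBBB
8) BBBBBCCBBCCBBBBCCBBCCBBBBBBCCBBCCBBBBCCBBCCBBBBBBBBABABBBABABBBBBABABBBABABBBBBBBABABBBABABBBBBABABBBABABBBB
9) BBBBBBABABBBABABBBBBABABBBABABBBBBBBABABBBABABBBBBABABBBAB…BCCBBCCBBBBBBBBCCBBCCBBBBCCBBCCBBBBBBCCBBCCBBBBCCBBCCBBBBB  (len 156)
10) BBBBBBCCBBCCBBBBCCBBCCBBBBBBCCBBCCBBBBCCBBCCBBBBBBBBCCBBCC…ABABBBABABBBBBABABBBABABBBBBBBABABBBABABBBBBABABBBABABBBBB  (len 220)

156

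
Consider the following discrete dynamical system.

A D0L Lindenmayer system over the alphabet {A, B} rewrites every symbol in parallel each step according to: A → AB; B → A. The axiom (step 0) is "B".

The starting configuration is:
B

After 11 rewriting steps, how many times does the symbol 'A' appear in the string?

89

gen 0: B
gen 1: A
gen 2: AB
gen 3: ABA
gen 4: ABAAB
gen 5: ABAABABA
gen 6: ABAABABAABAAB
gen 7: ABAABABAABAABABAABABA
gen 8: ABAABABAABAABABAABABAABAABABAABAAB
gen 9: ABAABABAABAABABAABABAABAABABAABAABABAABABAABAABABAABABA
gen 10: ABAABABAABAABABAABABAABAABABAABAABABAABABAABAABABAABABAABAABABAABAABABAABABAABAABABAABAAB
gen 11: ABAABABAABAABABAABABAABAABABAABAABABAABABAABAABABAABABAABA…AABABAABABAABAABABAABABAABAABABAABAABABAABABAABAABABAABABA  (len 144)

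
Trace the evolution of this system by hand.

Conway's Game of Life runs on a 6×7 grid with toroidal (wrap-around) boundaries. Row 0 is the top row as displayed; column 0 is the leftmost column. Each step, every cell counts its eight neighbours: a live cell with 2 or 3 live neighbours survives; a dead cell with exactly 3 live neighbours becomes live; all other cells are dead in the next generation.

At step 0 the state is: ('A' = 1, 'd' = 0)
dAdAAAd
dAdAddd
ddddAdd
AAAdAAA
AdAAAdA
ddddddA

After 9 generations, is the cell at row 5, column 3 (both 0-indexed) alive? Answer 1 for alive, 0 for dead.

step 0: dAdAAAd
dAdAddd
ddddAdd
AAAdAAA
AdAAAdA
ddddddA
step 1: AddAAAd
dddAdAd
ddddAdA
ddAdddd
ddAdAdd
dAddddA
step 2: AdAAdAd
dddAddd
dddAAAd
dddddAd
dAAAddd
AAAdddA
step 3: AddAAdd
dddddAA
dddAdAd
dddddAd
dddAddA
ddddAdA
step 4: AddAAdd
dddAdAA
dddddAd
dddddAA
ddddAdA
AdddAdA
step 5: AddAddd
dddAdAA
ddddddd
ddddAdA
ddddAdd
AdddAdA
step 6: AddAddd
ddddAdA
ddddAdA
dddddAd
AddAAdA
AddAAAA
step 7: AddAddd
AddAAdA
ddddAdA
AddAddd
AddAddd
dAAdddd
step 8: AddAAdA
AddAAdA
ddddAdA
AddAAdA
AddAddd
AAAAddd
step 9: ddddddd
ddddddd
ddddddd
AddAAdA
ddddddd
ddddddd

0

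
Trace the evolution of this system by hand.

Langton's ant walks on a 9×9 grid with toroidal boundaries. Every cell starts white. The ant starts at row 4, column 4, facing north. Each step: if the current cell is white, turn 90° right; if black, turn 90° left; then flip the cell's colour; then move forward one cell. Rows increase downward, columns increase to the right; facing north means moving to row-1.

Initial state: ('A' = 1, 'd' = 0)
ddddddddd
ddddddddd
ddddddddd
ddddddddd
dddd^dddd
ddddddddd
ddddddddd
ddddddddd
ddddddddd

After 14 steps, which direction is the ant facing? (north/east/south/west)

step 0: ddddddddd
ddddddddd
ddddddddd
ddddddddd
dddd^dddd
ddddddddd
ddddddddd
ddddddddd
ddddddddd
step 1: ddddddddd
ddddddddd
ddddddddd
ddddddddd
ddddA>ddd
ddddddddd
ddddddddd
ddddddddd
ddddddddd
step 2: ddddddddd
ddddddddd
ddddddddd
ddddddddd
ddddAAddd
dddddvddd
ddddddddd
ddddddddd
ddddddddd
step 3: ddddddddd
ddddddddd
ddddddddd
ddddddddd
ddddAAddd
dddd<Addd
ddddddddd
ddddddddd
ddddddddd
step 4: ddddddddd
ddddddddd
ddddddddd
ddddddddd
dddd^Addd
ddddAAddd
ddddddddd
ddddddddd
ddddddddd
step 5: ddddddddd
ddddddddd
ddddddddd
ddddddddd
ddd<dAddd
ddddAAddd
ddddddddd
ddddddddd
ddddddddd
step 6: ddddddddd
ddddddddd
ddddddddd
ddd^ddddd
dddAdAddd
ddddAAddd
ddddddddd
ddddddddd
ddddddddd
step 7: ddddddddd
ddddddddd
ddddddddd
dddA>dddd
dddAdAddd
ddddAAddd
ddddddddd
ddddddddd
ddddddddd
step 8: ddddddddd
ddddddddd
ddddddddd
dddAAdddd
dddAvAddd
ddddAAddd
ddddddddd
ddddddddd
ddddddddd
step 9: ddddddddd
ddddddddd
ddddddddd
dddAAdddd
ddd<AAddd
ddddAAddd
ddddddddd
ddddddddd
ddddddddd
step 10: ddddddddd
ddddddddd
ddddddddd
dddAAdddd
ddddAAddd
dddvAAddd
ddddddddd
ddddddddd
ddddddddd
step 11: ddddddddd
ddddddddd
ddddddddd
dddAAdddd
ddddAAddd
dd<AAAddd
ddddddddd
ddddddddd
ddddddddd
step 12: ddddddddd
ddddddddd
ddddddddd
dddAAdddd
dd^dAAddd
ddAAAAddd
ddddddddd
ddddddddd
ddddddddd
step 13: ddddddddd
ddddddddd
ddddddddd
dddAAdddd
ddA>AAddd
ddAAAAddd
ddddddddd
ddddddddd
ddddddddd
step 14: ddddddddd
ddddddddd
ddddddddd
dddAAdddd
ddAAAAddd
ddAvAAddd
ddddddddd
ddddddddd
ddddddddd

south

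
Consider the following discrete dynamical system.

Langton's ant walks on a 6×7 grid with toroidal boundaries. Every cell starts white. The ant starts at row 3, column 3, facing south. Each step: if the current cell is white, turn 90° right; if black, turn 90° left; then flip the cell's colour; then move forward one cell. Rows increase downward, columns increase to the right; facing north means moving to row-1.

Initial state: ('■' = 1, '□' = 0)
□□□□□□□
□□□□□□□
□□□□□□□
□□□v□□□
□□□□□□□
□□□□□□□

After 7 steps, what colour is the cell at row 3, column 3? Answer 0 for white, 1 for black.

t=0: □□□□□□□
□□□□□□□
□□□□□□□
□□□v□□□
□□□□□□□
□□□□□□□
t=1: □□□□□□□
□□□□□□□
□□□□□□□
□□<■□□□
□□□□□□□
□□□□□□□
t=2: □□□□□□□
□□□□□□□
□□^□□□□
□□■■□□□
□□□□□□□
□□□□□□□
t=3: □□□□□□□
□□□□□□□
□□■>□□□
□□■■□□□
□□□□□□□
□□□□□□□
t=4: □□□□□□□
□□□□□□□
□□■■□□□
□□■v□□□
□□□□□□□
□□□□□□□
t=5: □□□□□□□
□□□□□□□
□□■■□□□
□□■□>□□
□□□□□□□
□□□□□□□
t=6: □□□□□□□
□□□□□□□
□□■■□□□
□□■□■□□
□□□□v□□
□□□□□□□
t=7: □□□□□□□
□□□□□□□
□□■■□□□
□□■□■□□
□□□<■□□
□□□□□□□

0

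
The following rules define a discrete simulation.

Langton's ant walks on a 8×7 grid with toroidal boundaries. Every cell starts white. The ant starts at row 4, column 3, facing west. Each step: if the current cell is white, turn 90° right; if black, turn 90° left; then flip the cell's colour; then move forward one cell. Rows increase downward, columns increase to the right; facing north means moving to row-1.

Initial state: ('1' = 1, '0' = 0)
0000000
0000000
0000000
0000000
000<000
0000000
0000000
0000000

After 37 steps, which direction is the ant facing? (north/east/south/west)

gen 0: 0000000
0000000
0000000
0000000
000<000
0000000
0000000
0000000
gen 1: 0000000
0000000
0000000
000^000
0001000
0000000
0000000
0000000
gen 2: 0000000
0000000
0000000
0001>00
0001000
0000000
0000000
0000000
gen 3: 0000000
0000000
0000000
0001100
0001v00
0000000
0000000
0000000
gen 4: 0000000
0000000
0000000
0001100
000<100
0000000
0000000
0000000
gen 5: 0000000
0000000
0000000
0001100
0000100
000v000
0000000
0000000
gen 6: 0000000
0000000
0000000
0001100
0000100
00<1000
0000000
0000000
gen 7: 0000000
0000000
0000000
0001100
00^0100
0011000
0000000
0000000
gen 8: 0000000
0000000
0000000
0001100
001>100
0011000
0000000
0000000
gen 9: 0000000
0000000
0000000
0001100
0011100
001v000
0000000
0000000
gen 10: 0000000
0000000
0000000
0001100
0011100
0010>00
0000000
0000000
gen 11: 0000000
0000000
0000000
0001100
0011100
0010100
0000v00
0000000
gen 12: 0000000
0000000
0000000
0001100
0011100
0010100
000<100
0000000
gen 13: 0000000
0000000
0000000
0001100
0011100
001^100
0001100
0000000
gen 14: 0000000
0000000
0000000
0001100
0011100
0011>00
0001100
0000000
gen 15: 0000000
0000000
0000000
0001100
0011^00
0011000
0001100
0000000
gen 16: 0000000
0000000
0000000
0001100
001<000
0011000
0001100
0000000
gen 17: 0000000
0000000
0000000
0001100
0010000
001v000
0001100
0000000
gen 18: 0000000
0000000
0000000
0001100
0010000
0010>00
0001100
0000000
gen 19: 0000000
0000000
0000000
0001100
0010000
0010100
0001v00
0000000
gen 20: 0000000
0000000
0000000
0001100
0010000
0010100
00010>0
0000000
gen 21: 0000000
0000000
0000000
0001100
0010000
0010100
0001010
00000v0
gen 22: 0000000
0000000
0000000
0001100
0010000
0010100
0001010
0000<10
gen 23: 0000000
0000000
0000000
0001100
0010000
0010100
0001^10
0000110
gen 24: 0000000
0000000
0000000
0001100
0010000
0010100
00011>0
0000110
gen 25: 0000000
0000000
0000000
0001100
0010000
00101^0
0001100
0000110
gen 26: 0000000
0000000
0000000
0001100
0010000
001011>
0001100
0000110
gen 27: 0000000
0000000
0000000
0001100
0010000
0010111
000110v
0000110
gen 28: 0000000
0000000
0000000
0001100
0010000
0010111
00011<1
0000110
gen 29: 0000000
0000000
0000000
0001100
0010000
00101^1
0001111
0000110
gen 30: 0000000
0000000
0000000
0001100
0010000
0010<01
0001111
0000110
gen 31: 0000000
0000000
0000000
0001100
0010000
0010001
0001v11
0000110
gen 32: 0000000
0000000
0000000
0001100
0010000
0010001
00010>1
0000110
gen 33: 0000000
0000000
0000000
0001100
0010000
00100^1
0001001
0000110
gen 34: 0000000
0000000
0000000
0001100
0010000
001001>
0001001
0000110
gen 35: 0000000
0000000
0000000
0001100
001000^
0010010
0001001
0000110
gen 36: 0000000
0000000
0000000
0001100
>010001
0010010
0001001
0000110
gen 37: 0000000
0000000
0000000
0001100
1010001
v010010
0001001
0000110

south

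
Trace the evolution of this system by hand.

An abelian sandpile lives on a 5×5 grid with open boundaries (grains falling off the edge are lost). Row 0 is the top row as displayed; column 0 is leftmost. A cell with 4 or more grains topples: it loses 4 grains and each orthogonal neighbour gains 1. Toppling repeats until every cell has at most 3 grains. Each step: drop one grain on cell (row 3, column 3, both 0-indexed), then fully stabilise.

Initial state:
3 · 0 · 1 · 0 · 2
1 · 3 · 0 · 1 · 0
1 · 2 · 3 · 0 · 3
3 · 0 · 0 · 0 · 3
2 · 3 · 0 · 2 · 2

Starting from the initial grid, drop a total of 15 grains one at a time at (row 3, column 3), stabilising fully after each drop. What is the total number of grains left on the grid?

t=0: 3 · 0 · 1 · 0 · 2
1 · 3 · 0 · 1 · 0
1 · 2 · 3 · 0 · 3
3 · 0 · 0 · 0 · 3
2 · 3 · 0 · 2 · 2
t=1: 3 · 0 · 1 · 0 · 2
1 · 3 · 0 · 1 · 0
1 · 2 · 3 · 0 · 3
3 · 0 · 0 · 1 · 3
2 · 3 · 0 · 2 · 2
t=2: 3 · 0 · 1 · 0 · 2
1 · 3 · 0 · 1 · 0
1 · 2 · 3 · 0 · 3
3 · 0 · 0 · 2 · 3
2 · 3 · 0 · 2 · 2
t=3: 3 · 0 · 1 · 0 · 2
1 · 3 · 0 · 1 · 0
1 · 2 · 3 · 0 · 3
3 · 0 · 0 · 3 · 3
2 · 3 · 0 · 2 · 2
t=4: 3 · 0 · 1 · 0 · 2
1 · 3 · 0 · 1 · 1
1 · 2 · 3 · 2 · 0
3 · 0 · 1 · 1 · 1
2 · 3 · 0 · 3 · 3
t=5: 3 · 0 · 1 · 0 · 2
1 · 3 · 0 · 1 · 1
1 · 2 · 3 · 2 · 0
3 · 0 · 1 · 2 · 1
2 · 3 · 0 · 3 · 3
t=6: 3 · 0 · 1 · 0 · 2
1 · 3 · 0 · 1 · 1
1 · 2 · 3 · 2 · 0
3 · 0 · 1 · 3 · 1
2 · 3 · 0 · 3 · 3
t=7: 3 · 0 · 1 · 0 · 2
1 · 3 · 0 · 1 · 1
1 · 2 · 3 · 3 · 0
3 · 0 · 2 · 1 · 3
2 · 3 · 1 · 1 · 0
t=8: 3 · 0 · 1 · 0 · 2
1 · 3 · 0 · 1 · 1
1 · 2 · 3 · 3 · 0
3 · 0 · 2 · 2 · 3
2 · 3 · 1 · 1 · 0
t=9: 3 · 0 · 1 · 0 · 2
1 · 3 · 0 · 1 · 1
1 · 2 · 3 · 3 · 0
3 · 0 · 2 · 3 · 3
2 · 3 · 1 · 1 · 0
t=10: 3 · 0 · 1 · 0 · 2
1 · 3 · 1 · 2 · 1
1 · 3 · 1 · 1 · 2
3 · 1 · 0 · 3 · 0
2 · 3 · 2 · 2 · 1
t=11: 3 · 0 · 1 · 0 · 2
1 · 3 · 1 · 2 · 1
1 · 3 · 1 · 2 · 2
3 · 1 · 1 · 0 · 1
2 · 3 · 2 · 3 · 1
t=12: 3 · 0 · 1 · 0 · 2
1 · 3 · 1 · 2 · 1
1 · 3 · 1 · 2 · 2
3 · 1 · 1 · 1 · 1
2 · 3 · 2 · 3 · 1
t=13: 3 · 0 · 1 · 0 · 2
1 · 3 · 1 · 2 · 1
1 · 3 · 1 · 2 · 2
3 · 1 · 1 · 2 · 1
2 · 3 · 2 · 3 · 1
t=14: 3 · 0 · 1 · 0 · 2
1 · 3 · 1 · 2 · 1
1 · 3 · 1 · 2 · 2
3 · 1 · 1 · 3 · 1
2 · 3 · 2 · 3 · 1
t=15: 3 · 0 · 1 · 0 · 2
1 · 3 · 1 · 2 · 1
1 · 3 · 1 · 3 · 2
3 · 1 · 2 · 1 · 2
2 · 3 · 3 · 0 · 2

43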